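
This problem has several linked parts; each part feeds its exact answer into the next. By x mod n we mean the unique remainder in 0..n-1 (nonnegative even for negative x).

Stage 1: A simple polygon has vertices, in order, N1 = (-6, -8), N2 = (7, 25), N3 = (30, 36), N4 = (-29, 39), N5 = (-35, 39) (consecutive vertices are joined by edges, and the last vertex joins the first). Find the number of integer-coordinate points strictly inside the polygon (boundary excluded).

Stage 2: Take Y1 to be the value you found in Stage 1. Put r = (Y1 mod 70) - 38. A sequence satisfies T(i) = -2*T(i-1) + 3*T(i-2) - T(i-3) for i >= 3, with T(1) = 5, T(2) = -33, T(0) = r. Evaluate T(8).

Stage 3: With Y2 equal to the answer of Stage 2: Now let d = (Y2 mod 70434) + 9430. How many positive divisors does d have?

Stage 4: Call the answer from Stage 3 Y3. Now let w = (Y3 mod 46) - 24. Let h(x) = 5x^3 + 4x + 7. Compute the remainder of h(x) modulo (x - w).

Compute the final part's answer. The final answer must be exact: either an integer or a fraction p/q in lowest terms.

Stage 1: cross terms: (-6*25 - 7*-8)=-94, (7*36 - 30*25)=-498, (30*39 - -29*36)=2214, (-29*39 - -35*39)=234, (-35*-8 - -6*39)=514; twice the area = |2370| = 2370; area = 1185; boundary points = 1 + 1 + 1 + 6 + 1 = 10; strictly interior points = area - boundary/2 + 1 = 1181; answer 1181
Stage 2: Y1 = 1181; r = 23; T(3) = -2*(-33) + 3*(5) - 1*(23) = 58; iterating: T(3)=58, T(4)=-220, T(5)=647, T(6)=-2012, T(7)=6185, T(8)=-19053; answer -19053
Stage 3: Y2 = -19053; d = 60811; 60811 is prime, so its only divisors are 1 and 60811; count = 2; answer 2
Stage 4: Y3 = 2; w = -22; remainder = value at the root: 5*(-22)^3 + 4*(-22)^1 + 7 = (-53240) + (-88) + (7) = -53321; answer -53321

-53321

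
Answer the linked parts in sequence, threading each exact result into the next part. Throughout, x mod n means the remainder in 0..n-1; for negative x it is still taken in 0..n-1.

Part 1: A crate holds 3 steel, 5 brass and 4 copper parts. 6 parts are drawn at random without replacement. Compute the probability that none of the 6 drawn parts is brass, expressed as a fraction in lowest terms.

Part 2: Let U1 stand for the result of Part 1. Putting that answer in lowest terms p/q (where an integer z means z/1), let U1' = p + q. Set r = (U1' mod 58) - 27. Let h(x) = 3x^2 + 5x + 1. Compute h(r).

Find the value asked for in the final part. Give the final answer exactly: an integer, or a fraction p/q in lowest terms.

Part 1: total draws C(12,6) = 924; favorable C(7,6) = 7; P = 1/132; answer 1/132
Part 2: U1 = 1/132; threaded value p + q = 133; r = -10; 3*(-10)^2 + 5*(-10)^1 + 1 = (300) + (-50) + (1) = 251; answer 251

251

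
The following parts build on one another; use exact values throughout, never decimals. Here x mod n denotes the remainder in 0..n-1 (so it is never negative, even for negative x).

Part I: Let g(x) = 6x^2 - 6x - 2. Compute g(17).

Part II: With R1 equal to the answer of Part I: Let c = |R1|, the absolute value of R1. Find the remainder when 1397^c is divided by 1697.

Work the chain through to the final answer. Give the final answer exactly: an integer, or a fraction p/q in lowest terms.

493

Part I: 6*(17)^2 - 6*(17)^1 - 2 = (1734) + (-102) + (-2) = 1630; answer 1630
Part II: R1 = 1630; c = 1630; squarings mod 1697: 1397^1=1397, 1397^2=59, 1397^4=87, 1397^8=781, 1397^16=738, 1397^32=1604, 1397^64=164, 1397^128=1441, 1397^256=1050, 1397^512=1147, 1397^1024=434; 1397^1630 = 1397^2 * 1397^4 * 1397^8 * 1397^16 * 1397^64 * 1397^512 * 1397^1024 = 493 (mod 1697); answer 493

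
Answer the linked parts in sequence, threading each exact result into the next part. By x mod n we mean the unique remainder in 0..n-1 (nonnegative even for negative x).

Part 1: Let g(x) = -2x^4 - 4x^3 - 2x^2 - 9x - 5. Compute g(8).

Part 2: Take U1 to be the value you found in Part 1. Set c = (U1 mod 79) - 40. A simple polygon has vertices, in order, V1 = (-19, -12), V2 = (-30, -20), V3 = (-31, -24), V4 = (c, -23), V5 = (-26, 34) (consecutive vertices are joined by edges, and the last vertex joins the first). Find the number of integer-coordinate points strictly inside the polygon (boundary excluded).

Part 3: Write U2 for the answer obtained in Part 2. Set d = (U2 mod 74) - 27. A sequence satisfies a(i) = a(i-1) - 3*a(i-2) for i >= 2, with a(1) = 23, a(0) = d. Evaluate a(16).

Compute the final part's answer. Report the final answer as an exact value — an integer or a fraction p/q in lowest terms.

45731

Part 1: -2*(8)^4 - 4*(8)^3 - 2*(8)^2 - 9*(8)^1 - 5 = (-8192) + (-2048) + (-128) + (-72) + (-5) = -10445; answer -10445
Part 2: U1 = -10445; c = 22; cross terms: (-19*-20 - -30*-12)=20, (-30*-24 - -31*-20)=100, (-31*-23 - 22*-24)=1241, (22*34 - -26*-23)=150, (-26*-12 - -19*34)=958; twice the area = |2469| = 2469; area = 2469/2; boundary points = 1 + 1 + 1 + 3 + 1 = 7; strictly interior points = area - boundary/2 + 1 = 1232; answer 1232
Part 3: U2 = 1232; d = 21; a(2) = 1*(23) - 3*(21) = -40; iterating: a(2)=-40, a(3)=-109, a(4)=11, a(5)=338, a(6)=305, a(7)=-709, a(8)=-1624, a(9)=503, a(10)=5375, a(11)=3866, a(12)=-12259, a(13)=-23857, a(14)=12920, a(15)=84491, a(16)=45731; answer 45731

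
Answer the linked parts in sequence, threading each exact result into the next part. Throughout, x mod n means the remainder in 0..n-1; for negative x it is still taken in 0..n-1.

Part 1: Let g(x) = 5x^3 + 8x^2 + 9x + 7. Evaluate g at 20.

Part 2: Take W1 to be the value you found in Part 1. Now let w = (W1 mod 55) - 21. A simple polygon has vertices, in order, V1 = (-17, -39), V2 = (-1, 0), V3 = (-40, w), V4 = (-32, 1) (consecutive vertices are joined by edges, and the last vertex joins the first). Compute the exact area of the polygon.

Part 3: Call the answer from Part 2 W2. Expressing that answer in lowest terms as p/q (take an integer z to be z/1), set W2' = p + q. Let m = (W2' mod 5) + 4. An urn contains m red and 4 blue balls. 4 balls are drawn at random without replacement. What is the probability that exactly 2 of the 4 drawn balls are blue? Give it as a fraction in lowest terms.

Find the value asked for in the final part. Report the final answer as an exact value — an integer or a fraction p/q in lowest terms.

Part 1: 5*(20)^3 + 8*(20)^2 + 9*(20)^1 + 7 = (40000) + (3200) + (180) + (7) = 43387; answer 43387
Part 2: W1 = 43387; w = 26; cross terms: (-17*0 - -1*-39)=-39, (-1*26 - -40*0)=-26, (-40*1 - -32*26)=792, (-32*-39 - -17*1)=1265; twice the area = |1992| = 1992; area = 996; answer 996
Part 3: W2 = 996; threaded value p + q = 997; m = 6; total draws C(10,4) = 210; favorable C(4,2)*C(6,2) = 90; P = 3/7; answer 3/7

3/7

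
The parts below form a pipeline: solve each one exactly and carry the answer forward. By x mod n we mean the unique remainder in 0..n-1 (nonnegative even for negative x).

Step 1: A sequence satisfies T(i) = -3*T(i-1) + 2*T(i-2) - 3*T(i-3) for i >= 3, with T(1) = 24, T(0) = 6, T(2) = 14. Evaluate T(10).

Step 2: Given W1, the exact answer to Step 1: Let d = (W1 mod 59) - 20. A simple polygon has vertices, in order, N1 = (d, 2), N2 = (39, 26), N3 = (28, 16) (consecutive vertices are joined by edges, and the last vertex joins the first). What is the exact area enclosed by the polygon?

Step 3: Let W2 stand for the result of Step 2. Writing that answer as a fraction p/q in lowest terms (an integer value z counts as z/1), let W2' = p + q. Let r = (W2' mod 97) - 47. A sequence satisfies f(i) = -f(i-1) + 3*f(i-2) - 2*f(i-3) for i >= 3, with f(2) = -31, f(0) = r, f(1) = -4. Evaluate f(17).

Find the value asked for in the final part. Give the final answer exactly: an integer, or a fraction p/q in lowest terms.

Step 1: T(3) = -3*(14) + 2*(24) - 3*(6) = -12; iterating: T(3)=-12, T(4)=-8, T(5)=-42, T(6)=146, T(7)=-498, T(8)=1912, T(9)=-7170, T(10)=26828; answer 26828
Step 2: W1 = 26828; d = 22; cross terms: (22*26 - 39*2)=494, (39*16 - 28*26)=-104, (28*2 - 22*16)=-296; twice the area = |94| = 94; area = 47; answer 47
Step 3: W2 = 47; threaded value p + q = 48; r = 1; f(3) = -1*(-31) + 3*(-4) - 2*(1) = 17; iterating: f(3)=17, f(4)=-102, f(5)=215, f(6)=-555, f(7)=1404, f(8)=-3499, f(9)=8821, f(10)=-22126, f(11)=55587, f(12)=-139607, f(13)=350620, f(14)=-880615, f(15)=2211689, f(16)=-5554774, f(17)=13951071; answer 13951071

13951071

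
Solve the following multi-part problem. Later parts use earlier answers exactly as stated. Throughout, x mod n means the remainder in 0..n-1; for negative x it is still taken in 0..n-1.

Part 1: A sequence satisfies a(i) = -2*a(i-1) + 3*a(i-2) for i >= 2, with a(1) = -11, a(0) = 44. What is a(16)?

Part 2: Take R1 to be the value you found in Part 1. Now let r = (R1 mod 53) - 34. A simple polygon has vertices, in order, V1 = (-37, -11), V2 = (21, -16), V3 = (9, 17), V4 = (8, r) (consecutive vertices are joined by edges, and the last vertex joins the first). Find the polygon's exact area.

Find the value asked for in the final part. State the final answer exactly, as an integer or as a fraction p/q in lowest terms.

Part 1: a(2) = -2*(-11) + 3*(44) = 154; iterating: a(2)=154, a(3)=-341, a(4)=1144, a(5)=-3311, a(6)=10054, a(7)=-30041, a(8)=90244, a(9)=-270611, a(10)=811954, a(11)=-2435741, a(12)=7307344, a(13)=-21921911, a(14)=65765854, a(15)=-197297441, a(16)=591892444; answer 591892444
Part 2: R1 = 591892444; r = 17; cross terms: (-37*-16 - 21*-11)=823, (21*17 - 9*-16)=501, (9*17 - 8*17)=17, (8*-11 - -37*17)=541; twice the area = |1882| = 1882; area = 941; answer 941

941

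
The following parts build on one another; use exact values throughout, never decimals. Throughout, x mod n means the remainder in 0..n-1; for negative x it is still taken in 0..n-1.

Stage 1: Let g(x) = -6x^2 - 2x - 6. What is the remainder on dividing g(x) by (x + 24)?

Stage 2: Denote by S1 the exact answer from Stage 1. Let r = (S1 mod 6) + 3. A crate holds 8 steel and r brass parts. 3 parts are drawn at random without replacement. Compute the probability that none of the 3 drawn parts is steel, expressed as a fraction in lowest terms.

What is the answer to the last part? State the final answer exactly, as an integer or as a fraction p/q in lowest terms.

1/165

Stage 1: remainder = value at the root: -6*(-24)^2 - 2*(-24)^1 - 6 = (-3456) + (48) + (-6) = -3414; answer -3414
Stage 2: S1 = -3414; r = 3; total draws C(11,3) = 165; favorable C(3,3) = 1; P = 1/165; answer 1/165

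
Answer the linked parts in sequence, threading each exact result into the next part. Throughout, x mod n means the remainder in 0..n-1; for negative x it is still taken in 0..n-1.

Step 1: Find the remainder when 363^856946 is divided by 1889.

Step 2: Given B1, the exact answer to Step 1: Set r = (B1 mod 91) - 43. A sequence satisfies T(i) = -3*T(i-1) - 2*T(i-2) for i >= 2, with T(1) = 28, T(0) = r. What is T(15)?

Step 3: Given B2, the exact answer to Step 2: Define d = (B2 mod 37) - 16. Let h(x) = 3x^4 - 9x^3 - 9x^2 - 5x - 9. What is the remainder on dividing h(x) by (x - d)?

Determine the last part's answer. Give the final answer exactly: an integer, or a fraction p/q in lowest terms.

Step 1: squarings mod 1889: 363^1=363, 363^2=1428, 363^4=953, 363^8=1489, 363^16=1324, 363^32=1873, 363^64=256, 363^128=1310, 363^256=888, 363^512=831, 363^1024=1076, 363^2048=1708, 363^4096=648, 363^8192=546, 363^16384=1543, 363^32768=709, 363^65536=207, 363^131072=1291, 363^262144=583, 363^524288=1758; 363^856946 = 363^2 * 363^16 * 363^32 * 363^64 * 363^256 * 363^512 * 363^4096 * 363^65536 * 363^262144 * 363^524288 = 89 (mod 1889); answer 89
Step 2: B1 = 89; r = 46; T(2) = -3*(28) - 2*(46) = -176; iterating: T(2)=-176, T(3)=472, T(4)=-1064, T(5)=2248, T(6)=-4616, T(7)=9352, T(8)=-18824, T(9)=37768, T(10)=-75656, T(11)=151432, T(12)=-302984, T(13)=606088, T(14)=-1212296, T(15)=2424712; answer 2424712
Step 3: B2 = 2424712; d = 12; remainder = value at the root: 3*(12)^4 - 9*(12)^3 - 9*(12)^2 - 5*(12)^1 - 9 = (62208) + (-15552) + (-1296) + (-60) + (-9) = 45291; answer 45291

45291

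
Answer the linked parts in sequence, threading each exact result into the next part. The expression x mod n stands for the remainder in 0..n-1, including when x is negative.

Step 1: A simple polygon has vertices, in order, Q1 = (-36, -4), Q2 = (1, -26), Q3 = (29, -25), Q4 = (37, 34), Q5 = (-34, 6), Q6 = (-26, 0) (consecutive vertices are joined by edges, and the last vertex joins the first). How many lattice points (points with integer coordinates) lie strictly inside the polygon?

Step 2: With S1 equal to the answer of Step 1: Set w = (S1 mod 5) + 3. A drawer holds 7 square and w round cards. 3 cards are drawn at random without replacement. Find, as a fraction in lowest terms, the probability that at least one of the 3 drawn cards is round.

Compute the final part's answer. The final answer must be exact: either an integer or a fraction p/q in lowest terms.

Step 1: cross terms: (-36*-26 - 1*-4)=940, (1*-25 - 29*-26)=729, (29*34 - 37*-25)=1911, (37*6 - -34*34)=1378, (-34*0 - -26*6)=156, (-26*-4 - -36*0)=104; twice the area = |5218| = 5218; area = 2609; boundary points = 1 + 1 + 1 + 1 + 2 + 2 = 8; strictly interior points = area - boundary/2 + 1 = 2606; answer 2606
Step 2: S1 = 2606; w = 4; total draws C(11,3) = 165; complement C(7,3) = 35; favorable 165 - 35 = 130; P = 26/33; answer 26/33

26/33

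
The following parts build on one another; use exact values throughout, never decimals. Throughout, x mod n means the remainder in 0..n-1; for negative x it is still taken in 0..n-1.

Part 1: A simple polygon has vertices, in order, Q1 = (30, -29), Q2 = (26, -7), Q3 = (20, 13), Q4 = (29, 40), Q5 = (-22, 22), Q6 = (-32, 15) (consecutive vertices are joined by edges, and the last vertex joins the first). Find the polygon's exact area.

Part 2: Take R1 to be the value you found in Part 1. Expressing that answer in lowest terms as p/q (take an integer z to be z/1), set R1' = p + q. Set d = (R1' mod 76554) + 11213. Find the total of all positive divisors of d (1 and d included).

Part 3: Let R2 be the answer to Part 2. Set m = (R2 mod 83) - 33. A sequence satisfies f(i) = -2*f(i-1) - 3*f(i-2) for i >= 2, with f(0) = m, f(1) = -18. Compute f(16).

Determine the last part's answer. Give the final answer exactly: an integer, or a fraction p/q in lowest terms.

-123468

Part 1: cross terms: (30*-7 - 26*-29)=544, (26*13 - 20*-7)=478, (20*40 - 29*13)=423, (29*22 - -22*40)=1518, (-22*15 - -32*22)=374, (-32*-29 - 30*15)=478; twice the area = |3815| = 3815; area = 3815/2; answer 3815/2
Part 2: R1 = 3815/2; threaded value p + q = 3817; d = 15030; 15030 = 2 * 3^2 * 5 * 167; sigma = (1 + 2) * (1 + 3 + 9) * (1 + 5) * (1 + 167) = 3 * 13 * 6 * 168 = 39312; answer 39312
Part 3: R2 = 39312; m = 20; f(2) = -2*(-18) - 3*(20) = -24; iterating: f(2)=-24, f(3)=102, f(4)=-132, f(5)=-42, f(6)=480, f(7)=-834, f(8)=228, f(9)=2046, f(10)=-4776, f(11)=3414, f(12)=7500, f(13)=-25242, f(14)=27984, f(15)=19758, f(16)=-123468; answer -123468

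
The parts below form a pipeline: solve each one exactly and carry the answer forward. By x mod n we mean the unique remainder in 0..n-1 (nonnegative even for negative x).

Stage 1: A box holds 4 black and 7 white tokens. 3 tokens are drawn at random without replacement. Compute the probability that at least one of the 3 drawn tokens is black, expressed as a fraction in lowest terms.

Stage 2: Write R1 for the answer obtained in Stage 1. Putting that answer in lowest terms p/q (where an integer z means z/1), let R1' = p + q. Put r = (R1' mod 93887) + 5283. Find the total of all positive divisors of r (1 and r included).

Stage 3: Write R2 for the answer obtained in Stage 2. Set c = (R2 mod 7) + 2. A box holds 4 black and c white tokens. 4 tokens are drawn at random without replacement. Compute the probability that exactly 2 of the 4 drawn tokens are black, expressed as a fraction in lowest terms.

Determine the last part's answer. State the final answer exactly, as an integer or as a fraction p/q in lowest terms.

Stage 1: total draws C(11,3) = 165; complement C(7,3) = 35; favorable 165 - 35 = 130; P = 26/33; answer 26/33
Stage 2: R1 = 26/33; threaded value p + q = 59; r = 5342; 5342 = 2 * 2671; sigma = (1 + 2) * (1 + 2671) = 3 * 2672 = 8016; answer 8016
Stage 3: R2 = 8016; c = 3; total draws C(7,4) = 35; favorable C(4,2)*C(3,2) = 18; P = 18/35; answer 18/35

18/35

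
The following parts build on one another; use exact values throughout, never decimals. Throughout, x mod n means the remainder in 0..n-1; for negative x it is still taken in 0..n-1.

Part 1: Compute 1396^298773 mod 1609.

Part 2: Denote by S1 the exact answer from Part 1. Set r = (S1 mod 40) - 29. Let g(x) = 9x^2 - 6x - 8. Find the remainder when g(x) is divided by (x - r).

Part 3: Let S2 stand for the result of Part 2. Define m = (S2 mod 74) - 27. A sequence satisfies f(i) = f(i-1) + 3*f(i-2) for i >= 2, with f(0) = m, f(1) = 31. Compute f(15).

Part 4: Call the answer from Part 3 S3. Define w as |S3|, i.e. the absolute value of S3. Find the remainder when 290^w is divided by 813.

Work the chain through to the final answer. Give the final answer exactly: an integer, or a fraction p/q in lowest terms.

Part 1: squarings mod 1609: 1396^1=1396, 1396^2=317, 1396^4=731, 1396^8=173, 1396^16=967, 1396^32=260, 1396^64=22, 1396^128=484, 1396^256=951, 1396^512=143, 1396^1024=1141, 1396^2048=200, 1396^4096=1384, 1396^8192=746, 1396^16384=1411, 1396^32768=588, 1396^65536=1418, 1396^131072=1083, 1396^262144=1537; 1396^298773 = 1396^1 * 1396^4 * 1396^16 * 1396^256 * 1396^512 * 1396^1024 * 1396^2048 * 1396^32768 * 1396^262144 = 74 (mod 1609); answer 74
Part 2: S1 = 74; r = 5; remainder = value at the root: 9*(5)^2 - 6*(5)^1 - 8 = (225) + (-30) + (-8) = 187; answer 187
Part 3: S2 = 187; m = 12; f(2) = 1*(31) + 3*(12) = 67; iterating: f(2)=67, f(3)=160, f(4)=361, f(5)=841, f(6)=1924, f(7)=4447, f(8)=10219, f(9)=23560, f(10)=54217, f(11)=124897, f(12)=287548, f(13)=662239, f(14)=1524883, f(15)=3511600; answer 3511600
Part 4: S3 = 3511600; w = 3511600; squarings mod 813: 290^1=290, 290^2=361, 290^4=241, 290^8=358, 290^16=523, 290^32=361, 290^64=241, 290^128=358, 290^256=523, 290^512=361, 290^1024=241, 290^2048=358, 290^4096=523, 290^8192=361, 290^16384=241, 290^32768=358, 290^65536=523, 290^131072=361, 290^262144=241, 290^524288=358, 290^1048576=523, 290^2097152=361; 290^3511600 = 290^16 * 290^32 * 290^256 * 290^1024 * 290^4096 * 290^32768 * 290^65536 * 290^262144 * 290^1048576 * 290^2097152 = 784 (mod 813); answer 784

784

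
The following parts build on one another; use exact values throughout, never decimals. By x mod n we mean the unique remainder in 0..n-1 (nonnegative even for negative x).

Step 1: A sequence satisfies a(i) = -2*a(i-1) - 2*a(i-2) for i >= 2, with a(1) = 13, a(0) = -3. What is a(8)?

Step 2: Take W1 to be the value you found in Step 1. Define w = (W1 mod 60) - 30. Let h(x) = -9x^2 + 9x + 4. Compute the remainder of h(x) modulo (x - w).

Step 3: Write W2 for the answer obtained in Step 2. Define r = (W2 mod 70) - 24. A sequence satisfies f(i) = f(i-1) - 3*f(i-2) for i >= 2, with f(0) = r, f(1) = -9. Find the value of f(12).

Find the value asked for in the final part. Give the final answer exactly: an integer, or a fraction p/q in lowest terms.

12222

Step 1: a(2) = -2*(13) - 2*(-3) = -20; iterating: a(2)=-20, a(3)=14, a(4)=12, a(5)=-52, a(6)=80, a(7)=-56, a(8)=-48; answer -48
Step 2: W1 = -48; w = -18; remainder = value at the root: -9*(-18)^2 + 9*(-18)^1 + 4 = (-2916) + (-162) + (4) = -3074; answer -3074
Step 3: W2 = -3074; r = -18; f(2) = 1*(-9) - 3*(-18) = 45; iterating: f(2)=45, f(3)=72, f(4)=-63, f(5)=-279, f(6)=-90, f(7)=747, f(8)=1017, f(9)=-1224, f(10)=-4275, f(11)=-603, f(12)=12222; answer 12222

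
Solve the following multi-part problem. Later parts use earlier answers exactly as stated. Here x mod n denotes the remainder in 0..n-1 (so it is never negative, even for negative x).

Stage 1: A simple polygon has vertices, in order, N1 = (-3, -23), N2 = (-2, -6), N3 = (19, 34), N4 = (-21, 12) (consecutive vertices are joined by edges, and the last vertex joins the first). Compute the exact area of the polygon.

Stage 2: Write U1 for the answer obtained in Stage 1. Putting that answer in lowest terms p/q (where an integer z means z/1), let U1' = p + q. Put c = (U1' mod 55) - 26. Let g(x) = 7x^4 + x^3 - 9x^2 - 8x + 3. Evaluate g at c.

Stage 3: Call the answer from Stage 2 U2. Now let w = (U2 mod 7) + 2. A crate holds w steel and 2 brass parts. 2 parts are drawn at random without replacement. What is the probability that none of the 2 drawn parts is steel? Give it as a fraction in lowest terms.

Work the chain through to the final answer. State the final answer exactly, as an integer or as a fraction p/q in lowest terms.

1/21

Stage 1: cross terms: (-3*-6 - -2*-23)=-28, (-2*34 - 19*-6)=46, (19*12 - -21*34)=942, (-21*-23 - -3*12)=519; twice the area = |1479| = 1479; area = 1479/2; answer 1479/2
Stage 2: U1 = 1479/2; threaded value p + q = 1481; c = 25; 7*(25)^4 + 1*(25)^3 - 9*(25)^2 - 8*(25)^1 + 3 = (2734375) + (15625) + (-5625) + (-200) + (3) = 2744178; answer 2744178
Stage 3: U2 = 2744178; w = 5; total draws C(7,2) = 21; favorable C(2,2) = 1; P = 1/21; answer 1/21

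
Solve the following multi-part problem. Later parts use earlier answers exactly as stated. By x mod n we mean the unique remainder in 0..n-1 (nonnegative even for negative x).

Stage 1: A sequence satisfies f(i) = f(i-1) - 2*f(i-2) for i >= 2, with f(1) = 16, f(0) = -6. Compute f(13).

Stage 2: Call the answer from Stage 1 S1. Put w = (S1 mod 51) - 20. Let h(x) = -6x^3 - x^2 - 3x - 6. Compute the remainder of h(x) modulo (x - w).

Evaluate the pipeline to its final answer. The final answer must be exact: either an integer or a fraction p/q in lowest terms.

1272

Stage 1: f(2) = 1*(16) - 2*(-6) = 28; iterating: f(2)=28, f(3)=-4, f(4)=-60, f(5)=-52, f(6)=68, f(7)=172, f(8)=36, f(9)=-308, f(10)=-380, f(11)=236, f(12)=996, f(13)=524; answer 524
Stage 2: S1 = 524; w = -6; remainder = value at the root: -6*(-6)^3 - 1*(-6)^2 - 3*(-6)^1 - 6 = (1296) + (-36) + (18) + (-6) = 1272; answer 1272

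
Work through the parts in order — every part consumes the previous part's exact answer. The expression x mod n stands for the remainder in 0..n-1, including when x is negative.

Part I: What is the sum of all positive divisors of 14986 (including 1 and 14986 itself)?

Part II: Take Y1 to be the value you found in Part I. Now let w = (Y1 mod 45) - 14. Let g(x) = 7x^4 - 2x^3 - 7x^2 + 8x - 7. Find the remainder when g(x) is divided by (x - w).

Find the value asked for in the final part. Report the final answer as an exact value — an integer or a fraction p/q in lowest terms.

272909

Part I: 14986 = 2 * 59 * 127; sigma = (1 + 2) * (1 + 59) * (1 + 127) = 3 * 60 * 128 = 23040; answer 23040
Part II: Y1 = 23040; w = -14; remainder = value at the root: 7*(-14)^4 - 2*(-14)^3 - 7*(-14)^2 + 8*(-14)^1 - 7 = (268912) + (5488) + (-1372) + (-112) + (-7) = 272909; answer 272909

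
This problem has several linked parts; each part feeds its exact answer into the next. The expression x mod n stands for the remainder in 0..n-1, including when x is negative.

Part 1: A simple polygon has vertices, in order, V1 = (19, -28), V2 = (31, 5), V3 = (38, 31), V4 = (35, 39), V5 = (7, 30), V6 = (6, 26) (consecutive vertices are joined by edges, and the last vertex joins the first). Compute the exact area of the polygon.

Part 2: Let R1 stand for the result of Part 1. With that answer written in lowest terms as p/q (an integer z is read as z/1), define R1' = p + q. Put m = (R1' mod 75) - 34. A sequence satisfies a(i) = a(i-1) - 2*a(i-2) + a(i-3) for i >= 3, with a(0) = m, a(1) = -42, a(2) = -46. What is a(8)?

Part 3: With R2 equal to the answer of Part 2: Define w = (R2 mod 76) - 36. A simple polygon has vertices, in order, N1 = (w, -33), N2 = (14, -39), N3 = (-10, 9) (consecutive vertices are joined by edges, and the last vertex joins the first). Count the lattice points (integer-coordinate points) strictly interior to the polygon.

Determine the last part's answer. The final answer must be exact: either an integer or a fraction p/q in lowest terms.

971

Part 1: cross terms: (19*5 - 31*-28)=963, (31*31 - 38*5)=771, (38*39 - 35*31)=397, (35*30 - 7*39)=777, (7*26 - 6*30)=2, (6*-28 - 19*26)=-662; twice the area = |2248| = 2248; area = 1124; answer 1124
Part 2: R1 = 1124; threaded value p + q = 1125; m = -34; a(3) = 1*(-46) - 2*(-42) + 1*(-34) = 4; iterating: a(3)=4, a(4)=54, a(5)=0, a(6)=-104, a(7)=-50, a(8)=158; answer 158
Part 3: R2 = 158; w = -30; cross terms: (-30*-39 - 14*-33)=1632, (14*9 - -10*-39)=-264, (-10*-33 - -30*9)=600; twice the area = |1968| = 1968; area = 984; boundary points = 2 + 24 + 2 = 28; strictly interior points = area - boundary/2 + 1 = 971; answer 971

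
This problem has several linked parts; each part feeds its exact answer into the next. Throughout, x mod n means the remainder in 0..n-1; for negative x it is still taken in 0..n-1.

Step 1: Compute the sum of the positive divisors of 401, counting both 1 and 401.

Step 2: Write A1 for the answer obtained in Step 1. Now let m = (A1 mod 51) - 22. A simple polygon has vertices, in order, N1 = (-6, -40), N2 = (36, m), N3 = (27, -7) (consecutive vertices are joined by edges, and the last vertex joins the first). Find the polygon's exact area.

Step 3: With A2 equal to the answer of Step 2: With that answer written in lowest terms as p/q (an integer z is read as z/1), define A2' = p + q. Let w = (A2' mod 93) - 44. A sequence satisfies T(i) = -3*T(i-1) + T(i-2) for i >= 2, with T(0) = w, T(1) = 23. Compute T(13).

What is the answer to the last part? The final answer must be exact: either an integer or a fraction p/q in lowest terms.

Step 1: 401 is prime, so its only divisors are 1 and 401; sigma = 1 + 401 = 402; answer 402
Step 2: A1 = 402; m = 23; cross terms: (-6*23 - 36*-40)=1302, (36*-7 - 27*23)=-873, (27*-40 - -6*-7)=-1122; twice the area = |-693| = 693; area = 693/2; answer 693/2
Step 3: A2 = 693/2; threaded value p + q = 695; w = 0; T(2) = -3*(23) + 1*(0) = -69; iterating: T(2)=-69, T(3)=230, T(4)=-759, T(5)=2507, T(6)=-8280, T(7)=27347, T(8)=-90321, T(9)=298310, T(10)=-985251, T(11)=3254063, T(12)=-10747440, T(13)=35496383; answer 35496383

35496383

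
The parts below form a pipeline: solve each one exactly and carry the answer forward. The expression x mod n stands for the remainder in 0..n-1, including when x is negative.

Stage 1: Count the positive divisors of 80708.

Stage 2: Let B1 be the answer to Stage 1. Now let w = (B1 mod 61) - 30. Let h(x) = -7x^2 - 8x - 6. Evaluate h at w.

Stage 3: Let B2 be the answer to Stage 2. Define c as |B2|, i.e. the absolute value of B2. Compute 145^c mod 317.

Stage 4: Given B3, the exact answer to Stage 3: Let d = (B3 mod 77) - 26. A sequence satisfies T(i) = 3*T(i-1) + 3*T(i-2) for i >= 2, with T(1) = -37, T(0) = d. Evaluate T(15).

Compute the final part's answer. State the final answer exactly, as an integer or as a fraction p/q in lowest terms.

-3797561475

Stage 1: 80708 = 2^2 * 20177; number of divisors = (2+1) * (1+1) = 6; answer 6
Stage 2: B1 = 6; w = -24; -7*(-24)^2 - 8*(-24)^1 - 6 = (-4032) + (192) + (-6) = -3846; answer -3846
Stage 3: B2 = -3846; c = 3846; squarings mod 317: 145^1=145, 145^2=103, 145^4=148, 145^8=31, 145^16=10, 145^32=100, 145^64=173, 145^128=131, 145^256=43, 145^512=264, 145^1024=273, 145^2048=34; 145^3846 = 145^2 * 145^4 * 145^256 * 145^512 * 145^1024 * 145^2048 = 104 (mod 317); answer 104
Stage 4: B3 = 104; d = 1; T(2) = 3*(-37) + 3*(1) = -108; iterating: T(2)=-108, T(3)=-435, T(4)=-1629, T(5)=-6192, T(6)=-23463, T(7)=-88965, T(8)=-337284, T(9)=-1278747, T(10)=-4848093, T(11)=-18380520, T(12)=-69685839, T(13)=-264199077, T(14)=-1001654748, T(15)=-3797561475; answer -3797561475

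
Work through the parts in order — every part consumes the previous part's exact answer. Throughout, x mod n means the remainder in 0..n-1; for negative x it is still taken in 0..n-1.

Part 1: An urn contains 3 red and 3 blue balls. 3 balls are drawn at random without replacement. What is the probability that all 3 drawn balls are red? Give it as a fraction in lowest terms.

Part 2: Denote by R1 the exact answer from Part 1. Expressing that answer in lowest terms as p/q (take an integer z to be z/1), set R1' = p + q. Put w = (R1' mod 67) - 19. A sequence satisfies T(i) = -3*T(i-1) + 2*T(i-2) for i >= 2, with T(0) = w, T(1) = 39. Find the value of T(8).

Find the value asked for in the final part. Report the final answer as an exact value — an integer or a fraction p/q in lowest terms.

-237829

Part 1: total draws C(6,3) = 20; favorable C(3,3) = 1; P = 1/20; answer 1/20
Part 2: R1 = 1/20; threaded value p + q = 21; w = 2; T(2) = -3*(39) + 2*(2) = -113; iterating: T(2)=-113, T(3)=417, T(4)=-1477, T(5)=5265, T(6)=-18749, T(7)=66777, T(8)=-237829; answer -237829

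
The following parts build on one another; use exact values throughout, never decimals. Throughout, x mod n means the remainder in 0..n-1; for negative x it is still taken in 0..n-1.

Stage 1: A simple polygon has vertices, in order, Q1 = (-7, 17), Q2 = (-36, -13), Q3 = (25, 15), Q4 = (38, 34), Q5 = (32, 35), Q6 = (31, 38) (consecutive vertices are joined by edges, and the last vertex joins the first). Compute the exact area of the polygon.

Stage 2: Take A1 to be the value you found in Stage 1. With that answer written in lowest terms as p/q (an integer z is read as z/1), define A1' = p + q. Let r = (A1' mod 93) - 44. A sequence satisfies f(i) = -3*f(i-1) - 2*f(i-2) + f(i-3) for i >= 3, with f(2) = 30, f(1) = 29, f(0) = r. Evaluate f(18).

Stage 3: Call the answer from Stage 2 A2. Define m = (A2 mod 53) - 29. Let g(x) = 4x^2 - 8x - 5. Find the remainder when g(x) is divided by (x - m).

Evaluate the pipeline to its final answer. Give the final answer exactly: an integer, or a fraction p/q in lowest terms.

Stage 1: cross terms: (-7*-13 - -36*17)=703, (-36*15 - 25*-13)=-215, (25*34 - 38*15)=280, (38*35 - 32*34)=242, (32*38 - 31*35)=131, (31*17 - -7*38)=793; twice the area = |1934| = 1934; area = 967; answer 967
Stage 2: A1 = 967; threaded value p + q = 968; r = -6; f(3) = -3*(30) - 2*(29) + 1*(-6) = -154; iterating: f(3)=-154, f(4)=431, f(5)=-955, f(6)=1849, f(7)=-3206, f(8)=4965, f(9)=-6634, f(10)=6766, f(11)=-2065, f(12)=-13971, f(13)=52809, f(14)=-132550, f(15)=278061, f(16)=-516274, f(17)=860150, f(18)=-1269841; answer -1269841
Stage 3: A2 = -1269841; m = 10; remainder = value at the root: 4*(10)^2 - 8*(10)^1 - 5 = (400) + (-80) + (-5) = 315; answer 315

315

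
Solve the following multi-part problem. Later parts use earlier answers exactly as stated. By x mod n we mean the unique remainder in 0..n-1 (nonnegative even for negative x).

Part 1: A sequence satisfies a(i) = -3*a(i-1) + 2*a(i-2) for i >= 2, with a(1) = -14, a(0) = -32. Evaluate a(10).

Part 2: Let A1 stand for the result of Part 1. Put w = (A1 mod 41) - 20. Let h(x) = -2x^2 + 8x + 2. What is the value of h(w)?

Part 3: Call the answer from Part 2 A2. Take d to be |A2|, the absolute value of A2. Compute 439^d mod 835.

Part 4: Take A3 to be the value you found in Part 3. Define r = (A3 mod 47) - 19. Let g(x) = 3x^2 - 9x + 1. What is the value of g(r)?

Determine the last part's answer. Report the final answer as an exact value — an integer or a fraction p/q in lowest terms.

913

Part 1: a(2) = -3*(-14) + 2*(-32) = -22; iterating: a(2)=-22, a(3)=38, a(4)=-158, a(5)=550, a(6)=-1966, a(7)=6998, a(8)=-24926, a(9)=88774, a(10)=-316174; answer -316174
Part 2: A1 = -316174; w = -2; -2*(-2)^2 + 8*(-2)^1 + 2 = (-8) + (-16) + (2) = -22; answer -22
Part 3: A2 = -22; d = 22; squarings mod 835: 439^1=439, 439^2=671, 439^4=176, 439^8=81, 439^16=716; 439^22 = 439^2 * 439^4 * 439^16 = 461 (mod 835); answer 461
Part 4: A3 = 461; r = 19; 3*(19)^2 - 9*(19)^1 + 1 = (1083) + (-171) + (1) = 913; answer 913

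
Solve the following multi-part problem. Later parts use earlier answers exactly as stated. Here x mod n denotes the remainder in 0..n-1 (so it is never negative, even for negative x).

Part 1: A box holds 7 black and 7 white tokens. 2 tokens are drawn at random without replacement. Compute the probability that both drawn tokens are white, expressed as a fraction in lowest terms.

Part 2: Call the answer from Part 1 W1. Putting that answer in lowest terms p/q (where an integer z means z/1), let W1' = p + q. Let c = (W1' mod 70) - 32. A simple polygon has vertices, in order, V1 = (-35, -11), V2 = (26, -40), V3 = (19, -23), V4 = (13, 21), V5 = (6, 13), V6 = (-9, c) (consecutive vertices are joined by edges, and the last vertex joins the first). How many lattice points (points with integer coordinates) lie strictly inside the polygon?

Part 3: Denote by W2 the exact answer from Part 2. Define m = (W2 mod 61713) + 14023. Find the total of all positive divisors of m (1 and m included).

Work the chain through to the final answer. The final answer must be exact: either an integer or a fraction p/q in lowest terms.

Part 1: total draws C(14,2) = 91; favorable C(7,2) = 21; P = 3/13; answer 3/13
Part 2: W1 = 3/13; threaded value p + q = 16; c = -16; cross terms: (-35*-40 - 26*-11)=1686, (26*-23 - 19*-40)=162, (19*21 - 13*-23)=698, (13*13 - 6*21)=43, (6*-16 - -9*13)=21, (-9*-11 - -35*-16)=-461; twice the area = |2149| = 2149; area = 2149/2; boundary points = 1 + 1 + 2 + 1 + 1 + 1 = 7; strictly interior points = area - boundary/2 + 1 = 1072; answer 1072
Part 3: W2 = 1072; m = 15095; 15095 = 5 * 3019; sigma = (1 + 5) * (1 + 3019) = 6 * 3020 = 18120; answer 18120

18120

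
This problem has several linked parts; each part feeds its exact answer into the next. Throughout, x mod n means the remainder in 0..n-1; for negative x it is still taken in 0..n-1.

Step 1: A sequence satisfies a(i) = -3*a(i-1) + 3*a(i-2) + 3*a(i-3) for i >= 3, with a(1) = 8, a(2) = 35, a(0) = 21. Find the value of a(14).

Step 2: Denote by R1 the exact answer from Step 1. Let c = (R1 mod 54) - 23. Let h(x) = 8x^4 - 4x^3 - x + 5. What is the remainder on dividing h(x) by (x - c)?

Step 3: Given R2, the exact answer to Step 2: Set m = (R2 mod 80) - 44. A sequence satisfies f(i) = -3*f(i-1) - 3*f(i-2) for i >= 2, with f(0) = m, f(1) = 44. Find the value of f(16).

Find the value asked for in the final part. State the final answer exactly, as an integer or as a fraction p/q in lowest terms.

Step 1: a(3) = -3*(35) + 3*(8) + 3*(21) = -18; iterating: a(3)=-18, a(4)=183, a(5)=-498, a(6)=1989, a(7)=-6912, a(8)=25209, a(9)=-90396, a(10)=326079, a(11)=-1173798, a(12)=4228443, a(13)=-15228486, a(14)=54849393; answer 54849393
Step 2: R1 = 54849393; c = 4; remainder = value at the root: 8*(4)^4 - 4*(4)^3 - 1*(4)^1 + 5 = (2048) + (-256) + (-4) + (5) = 1793; answer 1793
Step 3: R2 = 1793; m = -11; f(2) = -3*(44) - 3*(-11) = -99; iterating: f(2)=-99, f(3)=165, f(4)=-198, f(5)=99, f(6)=297, f(7)=-1188, f(8)=2673, f(9)=-4455, f(10)=5346, f(11)=-2673, f(12)=-8019, f(13)=32076, f(14)=-72171, f(15)=120285, f(16)=-144342; answer -144342

-144342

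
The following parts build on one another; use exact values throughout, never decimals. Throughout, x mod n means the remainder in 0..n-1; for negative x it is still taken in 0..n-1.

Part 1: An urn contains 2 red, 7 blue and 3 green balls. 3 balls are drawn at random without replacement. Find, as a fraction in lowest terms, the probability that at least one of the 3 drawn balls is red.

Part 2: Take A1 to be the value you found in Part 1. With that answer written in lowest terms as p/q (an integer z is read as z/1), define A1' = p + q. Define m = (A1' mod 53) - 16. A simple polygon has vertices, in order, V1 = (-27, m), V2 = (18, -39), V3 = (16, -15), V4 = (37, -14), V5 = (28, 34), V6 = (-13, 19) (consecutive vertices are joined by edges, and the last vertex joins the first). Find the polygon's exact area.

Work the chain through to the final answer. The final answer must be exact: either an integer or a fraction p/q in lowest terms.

4875/2

Part 1: total draws C(12,3) = 220; complement C(10,3) = 120; favorable 220 - 120 = 100; P = 5/11; answer 5/11
Part 2: A1 = 5/11; threaded value p + q = 16; m = 0; cross terms: (-27*-39 - 18*0)=1053, (18*-15 - 16*-39)=354, (16*-14 - 37*-15)=331, (37*34 - 28*-14)=1650, (28*19 - -13*34)=974, (-13*0 - -27*19)=513; twice the area = |4875| = 4875; area = 4875/2; answer 4875/2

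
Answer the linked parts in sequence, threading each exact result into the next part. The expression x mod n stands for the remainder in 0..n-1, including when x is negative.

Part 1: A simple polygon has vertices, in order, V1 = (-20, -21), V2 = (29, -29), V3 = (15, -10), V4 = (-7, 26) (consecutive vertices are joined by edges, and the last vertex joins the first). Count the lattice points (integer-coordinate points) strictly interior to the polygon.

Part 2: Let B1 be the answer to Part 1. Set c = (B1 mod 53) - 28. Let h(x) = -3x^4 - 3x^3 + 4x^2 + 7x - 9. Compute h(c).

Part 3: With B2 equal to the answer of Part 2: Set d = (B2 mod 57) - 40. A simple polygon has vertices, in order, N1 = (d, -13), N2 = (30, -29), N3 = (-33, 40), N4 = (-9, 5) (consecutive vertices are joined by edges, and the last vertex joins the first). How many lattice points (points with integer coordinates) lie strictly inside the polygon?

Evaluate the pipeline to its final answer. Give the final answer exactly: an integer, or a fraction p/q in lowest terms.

Part 1: cross terms: (-20*-29 - 29*-21)=1189, (29*-10 - 15*-29)=145, (15*26 - -7*-10)=320, (-7*-21 - -20*26)=667; twice the area = |2321| = 2321; area = 2321/2; boundary points = 1 + 1 + 2 + 1 = 5; strictly interior points = area - boundary/2 + 1 = 1159; answer 1159
Part 2: B1 = 1159; c = 18; -3*(18)^4 - 3*(18)^3 + 4*(18)^2 + 7*(18)^1 - 9 = (-314928) + (-17496) + (1296) + (126) + (-9) = -331011; answer -331011
Part 3: B2 = -331011; d = 5; cross terms: (5*-29 - 30*-13)=245, (30*40 - -33*-29)=243, (-33*5 - -9*40)=195, (-9*-13 - 5*5)=92; twice the area = |775| = 775; area = 775/2; boundary points = 1 + 3 + 1 + 2 = 7; strictly interior points = area - boundary/2 + 1 = 385; answer 385

385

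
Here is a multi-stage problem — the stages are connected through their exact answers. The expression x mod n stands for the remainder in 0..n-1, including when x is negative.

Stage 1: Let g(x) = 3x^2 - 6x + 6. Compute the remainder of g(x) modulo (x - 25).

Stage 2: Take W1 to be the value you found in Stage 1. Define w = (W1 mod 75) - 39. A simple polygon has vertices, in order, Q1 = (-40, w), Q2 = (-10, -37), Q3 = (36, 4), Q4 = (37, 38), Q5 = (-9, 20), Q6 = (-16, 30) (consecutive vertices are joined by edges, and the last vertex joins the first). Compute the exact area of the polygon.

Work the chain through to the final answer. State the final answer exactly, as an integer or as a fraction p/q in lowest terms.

3261

Stage 1: remainder = value at the root: 3*(25)^2 - 6*(25)^1 + 6 = (1875) + (-150) + (6) = 1731; answer 1731
Stage 2: W1 = 1731; w = -33; cross terms: (-40*-37 - -10*-33)=1150, (-10*4 - 36*-37)=1292, (36*38 - 37*4)=1220, (37*20 - -9*38)=1082, (-9*30 - -16*20)=50, (-16*-33 - -40*30)=1728; twice the area = |6522| = 6522; area = 3261; answer 3261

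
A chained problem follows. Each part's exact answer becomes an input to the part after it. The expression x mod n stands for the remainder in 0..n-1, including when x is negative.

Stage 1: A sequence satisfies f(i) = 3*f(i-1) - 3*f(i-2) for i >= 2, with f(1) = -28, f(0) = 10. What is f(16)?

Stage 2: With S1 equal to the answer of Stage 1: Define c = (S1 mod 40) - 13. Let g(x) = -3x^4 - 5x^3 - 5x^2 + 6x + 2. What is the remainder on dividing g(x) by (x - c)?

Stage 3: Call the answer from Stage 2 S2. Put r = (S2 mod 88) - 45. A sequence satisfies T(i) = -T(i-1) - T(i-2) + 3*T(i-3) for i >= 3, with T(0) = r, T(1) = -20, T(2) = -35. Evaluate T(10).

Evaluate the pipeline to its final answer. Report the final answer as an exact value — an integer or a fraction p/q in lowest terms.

Stage 1: f(2) = 3*(-28) - 3*(10) = -114; iterating: f(2)=-114, f(3)=-258, f(4)=-432, f(5)=-522, f(6)=-270, f(7)=756, f(8)=3078, f(9)=6966, f(10)=11664, f(11)=14094, f(12)=7290, f(13)=-20412, f(14)=-83106, f(15)=-188082, f(16)=-314928; answer -314928
Stage 2: S1 = -314928; c = 19; remainder = value at the root: -3*(19)^4 - 5*(19)^3 - 5*(19)^2 + 6*(19)^1 + 2 = (-390963) + (-34295) + (-1805) + (114) + (2) = -426947; answer -426947
Stage 3: S2 = -426947; r = -16; T(3) = -1*(-35) - 1*(-20) + 3*(-16) = 7; iterating: T(3)=7, T(4)=-32, T(5)=-80, T(6)=133, T(7)=-149, T(8)=-224, T(9)=772, T(10)=-995; answer -995

-995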